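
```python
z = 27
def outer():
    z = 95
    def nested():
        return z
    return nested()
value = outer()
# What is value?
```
95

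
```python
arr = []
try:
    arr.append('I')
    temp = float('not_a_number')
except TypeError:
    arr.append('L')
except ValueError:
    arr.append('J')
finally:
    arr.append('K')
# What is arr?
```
['I', 'J', 'K']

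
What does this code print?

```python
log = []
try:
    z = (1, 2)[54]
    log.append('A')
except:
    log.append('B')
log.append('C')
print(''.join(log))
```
BC

Exception raised in try, caught by bare except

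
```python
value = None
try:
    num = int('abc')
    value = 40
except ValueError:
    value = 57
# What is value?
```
57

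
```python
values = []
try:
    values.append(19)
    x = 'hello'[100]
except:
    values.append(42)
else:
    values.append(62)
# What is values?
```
[19, 42]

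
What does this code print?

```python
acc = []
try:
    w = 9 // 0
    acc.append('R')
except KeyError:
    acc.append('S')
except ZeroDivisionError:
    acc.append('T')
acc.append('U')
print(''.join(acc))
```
TU

ZeroDivisionError is caught by its specific handler, not KeyError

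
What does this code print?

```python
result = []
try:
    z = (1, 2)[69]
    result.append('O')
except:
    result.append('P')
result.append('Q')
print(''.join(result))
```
PQ

Exception raised in try, caught by bare except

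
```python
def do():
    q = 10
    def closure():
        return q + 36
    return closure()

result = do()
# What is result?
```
46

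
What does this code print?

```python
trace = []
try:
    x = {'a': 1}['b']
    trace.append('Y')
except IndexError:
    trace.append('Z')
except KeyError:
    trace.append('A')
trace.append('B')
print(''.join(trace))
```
AB

KeyError is caught by its specific handler, not IndexError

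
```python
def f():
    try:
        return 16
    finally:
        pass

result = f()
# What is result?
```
16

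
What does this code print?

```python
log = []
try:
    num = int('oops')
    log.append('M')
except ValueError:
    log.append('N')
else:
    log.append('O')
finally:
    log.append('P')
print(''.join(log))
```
NP

Exception: except runs, else skipped, finally runs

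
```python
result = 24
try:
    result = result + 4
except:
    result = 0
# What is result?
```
28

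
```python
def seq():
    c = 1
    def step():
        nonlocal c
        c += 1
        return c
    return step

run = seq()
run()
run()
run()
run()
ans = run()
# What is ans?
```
6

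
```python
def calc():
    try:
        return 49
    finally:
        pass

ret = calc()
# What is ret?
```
49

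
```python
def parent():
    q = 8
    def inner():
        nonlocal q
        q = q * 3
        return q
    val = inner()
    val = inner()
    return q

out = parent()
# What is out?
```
72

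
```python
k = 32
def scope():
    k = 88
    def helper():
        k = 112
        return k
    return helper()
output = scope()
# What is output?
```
112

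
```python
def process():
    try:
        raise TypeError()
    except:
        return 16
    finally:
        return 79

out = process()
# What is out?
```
79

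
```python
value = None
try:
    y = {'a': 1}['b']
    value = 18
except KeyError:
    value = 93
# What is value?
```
93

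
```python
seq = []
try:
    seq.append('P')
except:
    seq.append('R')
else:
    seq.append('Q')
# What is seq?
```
['P', 'Q']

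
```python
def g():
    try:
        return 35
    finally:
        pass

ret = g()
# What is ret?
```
35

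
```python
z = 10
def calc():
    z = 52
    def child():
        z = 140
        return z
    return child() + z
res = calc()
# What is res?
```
192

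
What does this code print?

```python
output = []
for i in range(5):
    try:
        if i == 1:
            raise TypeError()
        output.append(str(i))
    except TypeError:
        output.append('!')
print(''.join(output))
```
0!234

Exception on i=1 caught, loop continues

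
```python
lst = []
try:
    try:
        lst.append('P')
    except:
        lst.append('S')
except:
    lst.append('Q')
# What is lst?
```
['P']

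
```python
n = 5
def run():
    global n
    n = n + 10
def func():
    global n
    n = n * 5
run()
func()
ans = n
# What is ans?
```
75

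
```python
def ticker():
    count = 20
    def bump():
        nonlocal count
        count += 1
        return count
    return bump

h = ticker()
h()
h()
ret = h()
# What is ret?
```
23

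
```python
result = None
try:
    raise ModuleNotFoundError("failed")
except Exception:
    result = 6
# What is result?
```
6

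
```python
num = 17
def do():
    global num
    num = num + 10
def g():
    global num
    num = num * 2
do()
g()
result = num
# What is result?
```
54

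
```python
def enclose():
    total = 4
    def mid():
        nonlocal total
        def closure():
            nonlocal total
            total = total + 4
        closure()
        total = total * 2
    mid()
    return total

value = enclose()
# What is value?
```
16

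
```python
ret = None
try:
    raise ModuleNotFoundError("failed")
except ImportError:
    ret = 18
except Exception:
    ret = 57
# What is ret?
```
18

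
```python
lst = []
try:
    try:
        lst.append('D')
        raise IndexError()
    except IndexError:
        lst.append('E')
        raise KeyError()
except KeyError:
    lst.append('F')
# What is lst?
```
['D', 'E', 'F']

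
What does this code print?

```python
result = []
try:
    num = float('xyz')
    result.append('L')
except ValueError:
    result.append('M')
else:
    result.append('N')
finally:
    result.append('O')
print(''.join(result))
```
MO

Exception: except runs, else skipped, finally runs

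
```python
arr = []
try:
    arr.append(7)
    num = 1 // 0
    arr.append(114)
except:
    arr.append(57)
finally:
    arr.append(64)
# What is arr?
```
[7, 57, 64]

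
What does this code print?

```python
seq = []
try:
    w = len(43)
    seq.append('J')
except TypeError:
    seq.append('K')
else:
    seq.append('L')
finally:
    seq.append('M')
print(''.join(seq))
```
KM

Exception: except runs, else skipped, finally runs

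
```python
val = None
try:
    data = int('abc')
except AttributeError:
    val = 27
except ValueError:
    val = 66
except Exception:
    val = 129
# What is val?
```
66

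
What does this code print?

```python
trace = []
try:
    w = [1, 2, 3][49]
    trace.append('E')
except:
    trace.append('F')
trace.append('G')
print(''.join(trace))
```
FG

Exception raised in try, caught by bare except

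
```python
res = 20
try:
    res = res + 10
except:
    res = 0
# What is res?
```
30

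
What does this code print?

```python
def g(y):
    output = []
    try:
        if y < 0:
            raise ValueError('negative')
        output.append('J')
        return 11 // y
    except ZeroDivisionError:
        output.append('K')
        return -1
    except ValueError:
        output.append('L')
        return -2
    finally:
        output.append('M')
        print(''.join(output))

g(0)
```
JKM

y=0 causes ZeroDivisionError, caught, finally prints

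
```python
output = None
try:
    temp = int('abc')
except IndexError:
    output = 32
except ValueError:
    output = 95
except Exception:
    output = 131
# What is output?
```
95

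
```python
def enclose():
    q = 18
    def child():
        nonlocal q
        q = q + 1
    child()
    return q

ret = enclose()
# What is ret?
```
19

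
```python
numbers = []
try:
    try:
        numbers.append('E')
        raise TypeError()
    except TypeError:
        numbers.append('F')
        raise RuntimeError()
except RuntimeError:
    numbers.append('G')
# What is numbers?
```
['E', 'F', 'G']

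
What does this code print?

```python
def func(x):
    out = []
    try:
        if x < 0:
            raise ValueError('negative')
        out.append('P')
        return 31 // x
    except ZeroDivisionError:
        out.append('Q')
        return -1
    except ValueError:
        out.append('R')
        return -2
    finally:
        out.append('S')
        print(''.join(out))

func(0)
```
PQS

x=0 causes ZeroDivisionError, caught, finally prints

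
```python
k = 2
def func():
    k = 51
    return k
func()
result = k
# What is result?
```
2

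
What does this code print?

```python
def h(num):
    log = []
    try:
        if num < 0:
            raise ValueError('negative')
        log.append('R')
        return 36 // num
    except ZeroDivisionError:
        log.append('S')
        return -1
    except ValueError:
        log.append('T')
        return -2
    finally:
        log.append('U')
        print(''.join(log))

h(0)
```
RSU

num=0 causes ZeroDivisionError, caught, finally prints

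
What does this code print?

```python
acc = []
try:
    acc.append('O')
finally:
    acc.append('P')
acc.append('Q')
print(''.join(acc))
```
OPQ

try/finally without except, no exception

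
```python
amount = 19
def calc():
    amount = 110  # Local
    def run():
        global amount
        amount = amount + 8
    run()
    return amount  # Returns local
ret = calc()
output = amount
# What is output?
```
27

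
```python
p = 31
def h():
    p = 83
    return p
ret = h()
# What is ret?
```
83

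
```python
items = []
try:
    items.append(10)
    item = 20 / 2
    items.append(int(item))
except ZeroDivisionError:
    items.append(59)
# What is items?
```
[10, 10]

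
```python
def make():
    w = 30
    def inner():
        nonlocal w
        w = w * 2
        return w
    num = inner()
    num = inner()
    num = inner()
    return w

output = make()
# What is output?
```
240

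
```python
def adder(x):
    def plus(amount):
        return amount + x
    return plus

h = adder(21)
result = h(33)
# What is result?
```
54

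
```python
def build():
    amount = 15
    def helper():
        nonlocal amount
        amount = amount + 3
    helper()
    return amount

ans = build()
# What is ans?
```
18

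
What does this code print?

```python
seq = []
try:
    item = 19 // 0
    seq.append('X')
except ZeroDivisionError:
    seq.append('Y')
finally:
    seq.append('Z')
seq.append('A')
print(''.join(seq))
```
YZA

finally always runs, even after exception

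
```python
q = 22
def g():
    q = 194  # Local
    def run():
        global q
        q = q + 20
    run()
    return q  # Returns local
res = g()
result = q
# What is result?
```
42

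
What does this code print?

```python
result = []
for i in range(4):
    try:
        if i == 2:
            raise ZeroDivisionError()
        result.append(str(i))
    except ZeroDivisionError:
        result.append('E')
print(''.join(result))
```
01E3

Exception on i=2 caught, loop continues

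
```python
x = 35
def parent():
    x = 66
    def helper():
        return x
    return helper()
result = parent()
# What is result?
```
66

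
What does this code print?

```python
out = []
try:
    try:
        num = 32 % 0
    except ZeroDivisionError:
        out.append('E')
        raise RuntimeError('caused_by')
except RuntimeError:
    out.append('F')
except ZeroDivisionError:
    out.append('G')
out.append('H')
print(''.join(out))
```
EFH

RuntimeError raised and caught, original ZeroDivisionError not re-raised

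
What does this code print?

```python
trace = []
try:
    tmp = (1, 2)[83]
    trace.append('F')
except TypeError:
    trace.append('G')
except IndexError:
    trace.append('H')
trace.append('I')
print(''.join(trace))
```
HI

IndexError is caught by its specific handler, not TypeError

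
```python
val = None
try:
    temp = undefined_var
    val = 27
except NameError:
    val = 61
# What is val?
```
61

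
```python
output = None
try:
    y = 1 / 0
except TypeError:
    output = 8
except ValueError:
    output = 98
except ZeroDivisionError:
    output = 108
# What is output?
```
108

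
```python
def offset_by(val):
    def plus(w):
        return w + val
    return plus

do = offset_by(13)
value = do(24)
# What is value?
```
37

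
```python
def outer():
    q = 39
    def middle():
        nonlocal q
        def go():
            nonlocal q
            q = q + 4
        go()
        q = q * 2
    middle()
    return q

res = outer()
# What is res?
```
86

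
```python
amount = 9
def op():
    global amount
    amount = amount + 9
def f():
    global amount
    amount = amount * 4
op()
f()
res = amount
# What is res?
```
72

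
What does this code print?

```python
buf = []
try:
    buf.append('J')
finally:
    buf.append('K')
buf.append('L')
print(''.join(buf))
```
JKL

try/finally without except, no exception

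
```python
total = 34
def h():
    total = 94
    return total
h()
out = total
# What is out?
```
34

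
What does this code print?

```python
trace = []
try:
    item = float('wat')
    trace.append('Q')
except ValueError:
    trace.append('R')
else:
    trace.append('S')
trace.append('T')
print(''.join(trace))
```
RT

else block skipped when exception is caught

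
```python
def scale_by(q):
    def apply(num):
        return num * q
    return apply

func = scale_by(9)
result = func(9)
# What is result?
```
81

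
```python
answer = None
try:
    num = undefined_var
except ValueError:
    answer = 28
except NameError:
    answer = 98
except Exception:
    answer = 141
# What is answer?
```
98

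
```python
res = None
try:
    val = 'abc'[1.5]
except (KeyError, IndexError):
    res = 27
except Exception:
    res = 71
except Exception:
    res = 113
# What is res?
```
71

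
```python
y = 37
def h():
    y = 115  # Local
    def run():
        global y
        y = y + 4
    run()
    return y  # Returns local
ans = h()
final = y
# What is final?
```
41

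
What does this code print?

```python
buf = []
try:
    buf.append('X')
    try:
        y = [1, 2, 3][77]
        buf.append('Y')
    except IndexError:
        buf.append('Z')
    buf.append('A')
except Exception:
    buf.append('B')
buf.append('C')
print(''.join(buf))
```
XZAC

Inner exception caught by inner handler, outer continues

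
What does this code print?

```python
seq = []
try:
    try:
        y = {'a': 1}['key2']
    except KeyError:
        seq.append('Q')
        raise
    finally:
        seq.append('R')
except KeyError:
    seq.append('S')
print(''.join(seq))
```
QRS

finally runs before re-raised exception propagates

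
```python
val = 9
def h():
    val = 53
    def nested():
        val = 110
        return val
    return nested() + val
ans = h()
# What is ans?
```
163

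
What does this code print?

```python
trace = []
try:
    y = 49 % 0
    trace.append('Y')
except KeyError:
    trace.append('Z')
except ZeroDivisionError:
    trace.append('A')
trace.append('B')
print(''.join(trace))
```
AB

ZeroDivisionError is caught by its specific handler, not KeyError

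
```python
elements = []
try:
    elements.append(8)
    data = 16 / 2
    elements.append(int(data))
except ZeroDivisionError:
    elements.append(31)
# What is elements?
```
[8, 8]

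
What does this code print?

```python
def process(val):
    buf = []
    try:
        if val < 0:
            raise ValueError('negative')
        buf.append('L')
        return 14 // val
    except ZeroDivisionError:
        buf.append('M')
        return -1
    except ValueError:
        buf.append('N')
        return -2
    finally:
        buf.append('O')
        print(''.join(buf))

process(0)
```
LMO

val=0 causes ZeroDivisionError, caught, finally prints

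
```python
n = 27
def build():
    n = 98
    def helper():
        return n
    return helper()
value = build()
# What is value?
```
98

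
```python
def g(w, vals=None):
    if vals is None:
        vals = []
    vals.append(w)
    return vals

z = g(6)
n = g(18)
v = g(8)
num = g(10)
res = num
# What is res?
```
[10]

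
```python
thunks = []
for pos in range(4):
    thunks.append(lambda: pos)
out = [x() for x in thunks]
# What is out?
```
[3, 3, 3, 3]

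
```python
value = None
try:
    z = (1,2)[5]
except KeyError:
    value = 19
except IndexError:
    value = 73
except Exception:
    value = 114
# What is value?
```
73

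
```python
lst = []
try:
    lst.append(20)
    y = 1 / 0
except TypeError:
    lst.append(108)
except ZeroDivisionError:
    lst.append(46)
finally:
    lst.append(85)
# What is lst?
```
[20, 46, 85]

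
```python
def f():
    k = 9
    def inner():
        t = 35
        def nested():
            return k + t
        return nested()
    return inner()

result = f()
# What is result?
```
44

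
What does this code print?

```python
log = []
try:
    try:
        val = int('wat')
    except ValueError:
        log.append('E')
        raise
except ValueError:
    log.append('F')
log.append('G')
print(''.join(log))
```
EFG

raise without argument re-raises current exception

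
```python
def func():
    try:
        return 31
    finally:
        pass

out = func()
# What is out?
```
31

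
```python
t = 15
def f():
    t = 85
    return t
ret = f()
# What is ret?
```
85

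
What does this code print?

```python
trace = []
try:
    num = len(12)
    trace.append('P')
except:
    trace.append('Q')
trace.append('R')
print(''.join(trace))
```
QR

Exception raised in try, caught by bare except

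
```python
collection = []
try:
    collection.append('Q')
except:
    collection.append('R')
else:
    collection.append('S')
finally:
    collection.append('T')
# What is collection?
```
['Q', 'S', 'T']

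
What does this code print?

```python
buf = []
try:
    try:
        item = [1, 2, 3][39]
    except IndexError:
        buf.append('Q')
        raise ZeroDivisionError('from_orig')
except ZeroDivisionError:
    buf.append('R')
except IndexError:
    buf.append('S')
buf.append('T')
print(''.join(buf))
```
QRT

ZeroDivisionError raised and caught, original IndexError not re-raised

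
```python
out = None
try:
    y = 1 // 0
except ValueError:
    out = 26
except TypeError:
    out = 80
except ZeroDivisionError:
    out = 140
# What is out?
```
140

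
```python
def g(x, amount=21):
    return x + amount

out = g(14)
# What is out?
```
35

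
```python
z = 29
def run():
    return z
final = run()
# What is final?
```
29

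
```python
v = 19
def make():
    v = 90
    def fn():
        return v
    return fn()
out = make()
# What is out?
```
90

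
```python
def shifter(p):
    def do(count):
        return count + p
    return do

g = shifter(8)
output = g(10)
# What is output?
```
18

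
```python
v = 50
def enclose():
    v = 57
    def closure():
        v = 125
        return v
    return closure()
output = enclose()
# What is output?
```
125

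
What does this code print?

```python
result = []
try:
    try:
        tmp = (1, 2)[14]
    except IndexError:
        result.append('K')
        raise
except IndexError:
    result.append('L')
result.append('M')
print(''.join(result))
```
KLM

raise without argument re-raises current exception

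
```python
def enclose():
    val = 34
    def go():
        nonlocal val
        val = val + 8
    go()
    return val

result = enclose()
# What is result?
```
42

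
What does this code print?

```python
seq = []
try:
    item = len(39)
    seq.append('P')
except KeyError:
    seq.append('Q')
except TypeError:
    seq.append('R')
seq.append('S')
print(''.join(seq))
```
RS

TypeError is caught by its specific handler, not KeyError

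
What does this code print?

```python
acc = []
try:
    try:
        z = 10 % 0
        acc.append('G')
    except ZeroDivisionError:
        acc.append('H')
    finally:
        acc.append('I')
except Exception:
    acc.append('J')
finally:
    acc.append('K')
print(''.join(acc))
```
HIK

Both finally blocks run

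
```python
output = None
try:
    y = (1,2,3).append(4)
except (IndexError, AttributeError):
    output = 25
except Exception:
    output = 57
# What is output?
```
25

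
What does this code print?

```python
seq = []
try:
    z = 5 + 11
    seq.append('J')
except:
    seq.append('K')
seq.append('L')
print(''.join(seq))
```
JL

No exception, try block completes normally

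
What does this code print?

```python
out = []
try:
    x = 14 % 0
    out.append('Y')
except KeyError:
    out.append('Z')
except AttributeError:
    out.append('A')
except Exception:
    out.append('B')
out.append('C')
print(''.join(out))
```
BC

ZeroDivisionError not specifically caught, falls to Exception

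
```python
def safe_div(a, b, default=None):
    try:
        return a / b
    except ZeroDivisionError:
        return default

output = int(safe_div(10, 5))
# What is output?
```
2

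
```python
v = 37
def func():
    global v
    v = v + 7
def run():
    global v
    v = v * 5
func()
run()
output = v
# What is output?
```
220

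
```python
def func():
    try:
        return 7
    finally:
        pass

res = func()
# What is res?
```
7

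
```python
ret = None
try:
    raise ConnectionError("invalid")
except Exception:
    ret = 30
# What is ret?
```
30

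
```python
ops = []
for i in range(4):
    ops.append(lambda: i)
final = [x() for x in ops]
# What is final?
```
[3, 3, 3, 3]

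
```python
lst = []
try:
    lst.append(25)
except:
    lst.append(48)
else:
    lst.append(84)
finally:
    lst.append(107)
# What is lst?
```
[25, 84, 107]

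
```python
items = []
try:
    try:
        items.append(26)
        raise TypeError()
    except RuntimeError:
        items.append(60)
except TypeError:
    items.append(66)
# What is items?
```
[26, 66]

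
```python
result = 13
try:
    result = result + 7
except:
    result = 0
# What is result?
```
20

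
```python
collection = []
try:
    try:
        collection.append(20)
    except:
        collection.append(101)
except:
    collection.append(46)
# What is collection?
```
[20]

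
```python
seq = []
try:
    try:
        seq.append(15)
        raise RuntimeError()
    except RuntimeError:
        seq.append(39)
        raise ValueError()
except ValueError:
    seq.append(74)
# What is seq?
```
[15, 39, 74]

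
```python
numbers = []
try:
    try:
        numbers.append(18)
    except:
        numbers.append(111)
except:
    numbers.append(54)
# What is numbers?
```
[18]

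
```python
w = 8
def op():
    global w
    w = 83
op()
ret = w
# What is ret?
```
83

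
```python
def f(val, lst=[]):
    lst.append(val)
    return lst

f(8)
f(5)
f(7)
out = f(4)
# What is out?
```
[8, 5, 7, 4]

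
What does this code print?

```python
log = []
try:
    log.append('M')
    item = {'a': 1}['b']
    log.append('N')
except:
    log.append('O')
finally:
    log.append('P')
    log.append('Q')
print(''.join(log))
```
MOPQ

Code before exception runs, then except, then all of finally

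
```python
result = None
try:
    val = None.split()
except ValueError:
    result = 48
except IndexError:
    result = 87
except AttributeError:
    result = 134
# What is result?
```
134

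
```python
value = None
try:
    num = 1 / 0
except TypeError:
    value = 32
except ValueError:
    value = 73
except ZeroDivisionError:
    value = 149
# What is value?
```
149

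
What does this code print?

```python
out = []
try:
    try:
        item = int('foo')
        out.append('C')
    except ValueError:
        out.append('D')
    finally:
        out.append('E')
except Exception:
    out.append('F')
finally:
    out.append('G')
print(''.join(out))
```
DEG

Both finally blocks run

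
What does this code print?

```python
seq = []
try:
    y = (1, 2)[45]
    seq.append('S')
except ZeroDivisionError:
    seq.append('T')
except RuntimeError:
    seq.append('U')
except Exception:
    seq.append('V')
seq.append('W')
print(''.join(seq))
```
VW

IndexError not specifically caught, falls to Exception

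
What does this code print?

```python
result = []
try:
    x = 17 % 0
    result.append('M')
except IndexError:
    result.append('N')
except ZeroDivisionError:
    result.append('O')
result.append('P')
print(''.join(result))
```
OP

ZeroDivisionError is caught by its specific handler, not IndexError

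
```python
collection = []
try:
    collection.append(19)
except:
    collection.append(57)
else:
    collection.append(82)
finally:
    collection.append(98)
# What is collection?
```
[19, 82, 98]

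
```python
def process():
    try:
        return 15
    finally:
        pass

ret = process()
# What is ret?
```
15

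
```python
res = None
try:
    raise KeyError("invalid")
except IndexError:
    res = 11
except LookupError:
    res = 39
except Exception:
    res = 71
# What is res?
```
39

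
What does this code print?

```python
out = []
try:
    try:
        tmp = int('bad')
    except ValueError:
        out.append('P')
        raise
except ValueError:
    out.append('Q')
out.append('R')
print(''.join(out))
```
PQR

raise without argument re-raises current exception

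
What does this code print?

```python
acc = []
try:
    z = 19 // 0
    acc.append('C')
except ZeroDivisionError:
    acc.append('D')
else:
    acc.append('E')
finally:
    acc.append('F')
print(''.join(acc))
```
DF

Exception: except runs, else skipped, finally runs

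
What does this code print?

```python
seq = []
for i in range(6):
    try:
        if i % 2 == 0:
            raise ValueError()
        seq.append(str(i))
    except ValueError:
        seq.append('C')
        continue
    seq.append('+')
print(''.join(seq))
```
C1+C3+C5+

continue in except skips rest of loop body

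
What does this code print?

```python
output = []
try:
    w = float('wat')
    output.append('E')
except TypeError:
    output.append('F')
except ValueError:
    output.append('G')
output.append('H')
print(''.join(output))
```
GH

ValueError is caught by its specific handler, not TypeError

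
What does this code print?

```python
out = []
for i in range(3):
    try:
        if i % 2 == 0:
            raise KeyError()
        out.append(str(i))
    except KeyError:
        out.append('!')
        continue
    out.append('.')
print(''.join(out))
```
!1.!

continue in except skips rest of loop body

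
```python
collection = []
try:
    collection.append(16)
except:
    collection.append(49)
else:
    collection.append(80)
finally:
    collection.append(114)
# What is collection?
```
[16, 80, 114]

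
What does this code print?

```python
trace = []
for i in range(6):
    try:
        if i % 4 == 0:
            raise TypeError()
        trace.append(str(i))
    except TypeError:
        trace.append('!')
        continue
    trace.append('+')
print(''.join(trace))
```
!1+2+3+!5+

continue in except skips rest of loop body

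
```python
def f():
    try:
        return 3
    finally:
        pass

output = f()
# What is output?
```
3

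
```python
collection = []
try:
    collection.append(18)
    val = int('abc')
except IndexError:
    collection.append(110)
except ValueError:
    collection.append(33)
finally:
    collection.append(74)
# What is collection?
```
[18, 33, 74]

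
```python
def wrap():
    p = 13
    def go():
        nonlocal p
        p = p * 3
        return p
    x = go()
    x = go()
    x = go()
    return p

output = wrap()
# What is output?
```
351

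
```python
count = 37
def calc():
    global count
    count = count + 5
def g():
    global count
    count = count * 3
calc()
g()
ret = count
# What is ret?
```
126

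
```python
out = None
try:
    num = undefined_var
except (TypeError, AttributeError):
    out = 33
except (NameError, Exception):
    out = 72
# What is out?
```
72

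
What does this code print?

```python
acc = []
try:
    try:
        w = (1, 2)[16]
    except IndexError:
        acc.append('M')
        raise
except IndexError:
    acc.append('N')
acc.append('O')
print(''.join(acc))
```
MNO

raise without argument re-raises current exception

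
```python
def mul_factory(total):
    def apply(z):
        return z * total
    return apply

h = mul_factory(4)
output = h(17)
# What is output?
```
68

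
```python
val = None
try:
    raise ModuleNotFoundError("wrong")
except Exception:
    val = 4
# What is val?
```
4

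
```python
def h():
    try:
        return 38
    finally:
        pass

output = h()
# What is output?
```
38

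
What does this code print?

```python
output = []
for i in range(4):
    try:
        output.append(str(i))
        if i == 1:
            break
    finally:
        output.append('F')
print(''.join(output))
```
0F1F

finally runs even when breaking out of loop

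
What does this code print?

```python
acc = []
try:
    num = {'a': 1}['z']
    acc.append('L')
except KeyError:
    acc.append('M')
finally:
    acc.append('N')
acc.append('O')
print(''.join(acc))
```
MNO

finally always runs, even after exception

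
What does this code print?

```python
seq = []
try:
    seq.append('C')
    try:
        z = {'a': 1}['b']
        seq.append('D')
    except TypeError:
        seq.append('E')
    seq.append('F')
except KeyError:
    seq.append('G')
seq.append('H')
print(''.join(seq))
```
CGH

Inner handler doesn't match, propagates to outer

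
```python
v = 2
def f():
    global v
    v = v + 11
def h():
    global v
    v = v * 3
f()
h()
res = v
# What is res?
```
39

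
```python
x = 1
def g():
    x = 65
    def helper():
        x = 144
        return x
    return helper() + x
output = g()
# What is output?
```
209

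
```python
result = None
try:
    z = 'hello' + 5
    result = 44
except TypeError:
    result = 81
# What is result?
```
81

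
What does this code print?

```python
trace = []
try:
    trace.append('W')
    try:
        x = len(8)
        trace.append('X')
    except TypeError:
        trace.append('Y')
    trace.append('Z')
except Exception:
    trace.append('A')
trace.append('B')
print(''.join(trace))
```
WYZB

Inner exception caught by inner handler, outer continues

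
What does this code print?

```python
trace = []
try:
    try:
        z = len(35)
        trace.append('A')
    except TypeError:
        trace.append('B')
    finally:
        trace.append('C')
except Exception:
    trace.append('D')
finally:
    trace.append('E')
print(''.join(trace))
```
BCE

Both finally blocks run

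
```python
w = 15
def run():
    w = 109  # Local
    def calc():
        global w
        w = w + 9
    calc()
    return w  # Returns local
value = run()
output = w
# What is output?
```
24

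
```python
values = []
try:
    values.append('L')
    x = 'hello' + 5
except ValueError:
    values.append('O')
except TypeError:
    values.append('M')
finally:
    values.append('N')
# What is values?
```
['L', 'M', 'N']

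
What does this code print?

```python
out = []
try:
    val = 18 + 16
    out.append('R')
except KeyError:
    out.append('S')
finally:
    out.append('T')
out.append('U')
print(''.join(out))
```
RTU

finally runs after normal execution too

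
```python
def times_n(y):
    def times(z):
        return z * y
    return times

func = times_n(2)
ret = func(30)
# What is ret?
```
60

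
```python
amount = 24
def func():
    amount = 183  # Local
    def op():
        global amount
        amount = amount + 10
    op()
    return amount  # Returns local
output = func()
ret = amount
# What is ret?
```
34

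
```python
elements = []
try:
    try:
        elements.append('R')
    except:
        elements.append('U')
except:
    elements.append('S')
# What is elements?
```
['R']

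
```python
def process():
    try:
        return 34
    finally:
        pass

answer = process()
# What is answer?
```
34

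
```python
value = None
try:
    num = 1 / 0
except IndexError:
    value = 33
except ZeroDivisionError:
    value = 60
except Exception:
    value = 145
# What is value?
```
60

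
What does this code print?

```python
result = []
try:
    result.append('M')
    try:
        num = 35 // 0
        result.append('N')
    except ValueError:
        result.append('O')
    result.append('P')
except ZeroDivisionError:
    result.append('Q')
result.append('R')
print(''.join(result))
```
MQR

Inner handler doesn't match, propagates to outer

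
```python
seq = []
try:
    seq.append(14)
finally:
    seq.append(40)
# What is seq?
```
[14, 40]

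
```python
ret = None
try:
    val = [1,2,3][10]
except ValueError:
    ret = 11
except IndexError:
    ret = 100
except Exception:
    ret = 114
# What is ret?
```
100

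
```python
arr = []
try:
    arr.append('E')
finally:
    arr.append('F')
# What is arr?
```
['E', 'F']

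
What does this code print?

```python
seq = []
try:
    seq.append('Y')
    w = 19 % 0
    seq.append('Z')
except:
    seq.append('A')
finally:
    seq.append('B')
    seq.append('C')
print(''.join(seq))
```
YABC

Code before exception runs, then except, then all of finally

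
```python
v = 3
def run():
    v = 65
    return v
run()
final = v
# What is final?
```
3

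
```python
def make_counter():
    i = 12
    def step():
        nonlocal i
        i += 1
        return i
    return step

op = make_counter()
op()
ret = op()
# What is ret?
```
14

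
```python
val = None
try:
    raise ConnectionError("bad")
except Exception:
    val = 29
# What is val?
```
29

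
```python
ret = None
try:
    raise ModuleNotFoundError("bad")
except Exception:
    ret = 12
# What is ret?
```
12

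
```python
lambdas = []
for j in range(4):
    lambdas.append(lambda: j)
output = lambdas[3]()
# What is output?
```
3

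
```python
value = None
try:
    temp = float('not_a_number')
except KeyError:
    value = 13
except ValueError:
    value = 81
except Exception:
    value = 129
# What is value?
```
81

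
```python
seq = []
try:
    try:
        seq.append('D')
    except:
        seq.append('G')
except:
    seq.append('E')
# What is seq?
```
['D']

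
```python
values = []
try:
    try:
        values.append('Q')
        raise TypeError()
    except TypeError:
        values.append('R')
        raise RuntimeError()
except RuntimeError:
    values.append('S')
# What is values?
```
['Q', 'R', 'S']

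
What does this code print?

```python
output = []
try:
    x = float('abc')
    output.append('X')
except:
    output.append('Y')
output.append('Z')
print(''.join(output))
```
YZ

Exception raised in try, caught by bare except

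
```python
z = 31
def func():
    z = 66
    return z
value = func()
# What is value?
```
66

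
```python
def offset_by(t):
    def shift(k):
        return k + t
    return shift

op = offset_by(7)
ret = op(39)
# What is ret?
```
46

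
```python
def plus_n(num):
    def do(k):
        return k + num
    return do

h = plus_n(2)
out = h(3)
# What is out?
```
5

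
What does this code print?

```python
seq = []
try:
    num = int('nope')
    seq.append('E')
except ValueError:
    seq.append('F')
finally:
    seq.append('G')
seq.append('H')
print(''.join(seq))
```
FGH

finally always runs, even after exception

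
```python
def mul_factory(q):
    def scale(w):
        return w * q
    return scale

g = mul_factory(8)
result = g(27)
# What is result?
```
216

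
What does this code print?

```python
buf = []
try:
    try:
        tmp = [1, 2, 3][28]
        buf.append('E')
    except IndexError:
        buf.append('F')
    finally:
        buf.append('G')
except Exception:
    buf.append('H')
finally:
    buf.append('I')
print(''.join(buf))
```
FGI

Both finally blocks run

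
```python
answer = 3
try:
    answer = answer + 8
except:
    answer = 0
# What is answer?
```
11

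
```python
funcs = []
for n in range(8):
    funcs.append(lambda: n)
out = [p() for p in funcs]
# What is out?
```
[7, 7, 7, 7, 7, 7, 7, 7]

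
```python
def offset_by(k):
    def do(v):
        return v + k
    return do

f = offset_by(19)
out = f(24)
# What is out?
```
43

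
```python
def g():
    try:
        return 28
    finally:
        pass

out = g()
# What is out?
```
28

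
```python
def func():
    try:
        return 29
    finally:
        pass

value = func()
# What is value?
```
29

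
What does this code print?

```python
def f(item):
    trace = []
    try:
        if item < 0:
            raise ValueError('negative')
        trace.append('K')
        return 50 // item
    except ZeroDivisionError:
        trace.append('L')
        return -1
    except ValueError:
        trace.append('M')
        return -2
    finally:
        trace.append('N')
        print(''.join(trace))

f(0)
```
KLN

item=0 causes ZeroDivisionError, caught, finally prints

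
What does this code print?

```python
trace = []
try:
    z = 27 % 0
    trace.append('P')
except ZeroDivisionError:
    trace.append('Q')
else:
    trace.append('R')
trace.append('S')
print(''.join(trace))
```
QS

else block skipped when exception is caught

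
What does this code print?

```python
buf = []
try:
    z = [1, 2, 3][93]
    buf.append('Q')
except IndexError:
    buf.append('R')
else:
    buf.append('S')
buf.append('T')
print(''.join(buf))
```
RT

else block skipped when exception is caught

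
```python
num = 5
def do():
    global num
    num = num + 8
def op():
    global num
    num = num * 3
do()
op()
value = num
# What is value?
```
39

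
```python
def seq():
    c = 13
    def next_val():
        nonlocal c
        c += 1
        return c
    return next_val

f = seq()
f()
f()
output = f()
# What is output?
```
16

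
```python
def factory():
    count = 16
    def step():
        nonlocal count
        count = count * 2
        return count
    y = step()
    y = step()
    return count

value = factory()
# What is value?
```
64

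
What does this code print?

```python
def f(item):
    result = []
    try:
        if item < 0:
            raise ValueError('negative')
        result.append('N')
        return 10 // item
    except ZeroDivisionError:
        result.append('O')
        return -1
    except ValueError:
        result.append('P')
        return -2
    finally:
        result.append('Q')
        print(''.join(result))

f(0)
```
NOQ

item=0 causes ZeroDivisionError, caught, finally prints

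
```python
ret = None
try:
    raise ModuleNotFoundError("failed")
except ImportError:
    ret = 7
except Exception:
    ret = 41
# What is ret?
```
7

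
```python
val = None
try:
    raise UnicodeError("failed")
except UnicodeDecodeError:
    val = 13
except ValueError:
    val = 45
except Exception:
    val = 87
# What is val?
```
45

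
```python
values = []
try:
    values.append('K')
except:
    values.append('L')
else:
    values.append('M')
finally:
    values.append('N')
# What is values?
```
['K', 'M', 'N']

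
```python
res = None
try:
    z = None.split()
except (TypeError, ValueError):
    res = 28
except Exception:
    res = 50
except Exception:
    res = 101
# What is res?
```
50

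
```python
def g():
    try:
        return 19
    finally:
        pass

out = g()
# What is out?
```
19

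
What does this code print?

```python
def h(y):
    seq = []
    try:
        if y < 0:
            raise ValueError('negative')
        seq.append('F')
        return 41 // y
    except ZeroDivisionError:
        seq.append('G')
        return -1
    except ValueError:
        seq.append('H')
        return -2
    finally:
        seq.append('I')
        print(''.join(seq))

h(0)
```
FGI

y=0 causes ZeroDivisionError, caught, finally prints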